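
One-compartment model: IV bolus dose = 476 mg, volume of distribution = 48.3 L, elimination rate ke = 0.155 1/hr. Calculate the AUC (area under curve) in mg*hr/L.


C0 = Dose/Vd = 476/48.3 = 9.85507 mg/L
AUC = C0/ke = 9.85507/0.155
AUC = 63.58 mg*hr/L


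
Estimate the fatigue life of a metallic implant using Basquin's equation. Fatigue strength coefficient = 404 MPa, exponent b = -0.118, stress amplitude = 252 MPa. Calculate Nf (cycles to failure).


sigma_a = sigma_f' * (2Nf)^b
2Nf = (sigma_a/sigma_f')^(1/b)
2Nf = (252/404)^(1/-0.118)
2Nf = 54.591576
Nf = 27.3


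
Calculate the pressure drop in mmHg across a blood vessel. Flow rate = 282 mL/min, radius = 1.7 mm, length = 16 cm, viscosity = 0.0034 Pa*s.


dP = 8*mu*L*Q / (pi*r^4)
Q = 282 mL/min = 4.7e-06 m^3/s
dP = 779.545 Pa = 779.545 / 133.322 mmHg = 5.847 mmHg


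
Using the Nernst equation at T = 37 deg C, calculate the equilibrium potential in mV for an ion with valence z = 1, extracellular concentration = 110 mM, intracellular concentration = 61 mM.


E = (RT/(zF)) * ln(C_out/C_in)
T = 37 + 273.15 = 310.15 K
E = (8.314 * 310.15 / (1 * 96485)) * ln(110/61)
E = 15.76 mV


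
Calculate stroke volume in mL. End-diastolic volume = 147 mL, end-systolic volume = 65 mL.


SV = EDV - ESV
SV = 147 - 65
SV = 82 mL


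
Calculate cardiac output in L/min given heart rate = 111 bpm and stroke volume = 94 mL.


CO = HR * SV
CO = 111 * 94 / 1000
CO = 10.43 L/min


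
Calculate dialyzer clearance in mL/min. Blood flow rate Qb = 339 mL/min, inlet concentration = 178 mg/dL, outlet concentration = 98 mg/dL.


K = Qb * (Cb_in - Cb_out) / Cb_in
K = 339 * (178 - 98) / 178
K = 152.4 mL/min


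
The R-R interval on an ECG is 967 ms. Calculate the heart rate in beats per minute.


HR = 60 / RR_interval(s)
RR = 967 ms = 0.967 s
HR = 60 / 0.967 = 62.05 bpm


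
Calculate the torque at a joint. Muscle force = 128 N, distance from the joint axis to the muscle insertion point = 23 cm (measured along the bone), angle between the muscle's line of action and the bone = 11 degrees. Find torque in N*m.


Torque = F * d * sin(theta)   (moment arm = d*sin(theta))
d = 23 cm = 0.23 m
Torque = 128 * 0.23 * sin(11)
Torque = 5.617 N*m


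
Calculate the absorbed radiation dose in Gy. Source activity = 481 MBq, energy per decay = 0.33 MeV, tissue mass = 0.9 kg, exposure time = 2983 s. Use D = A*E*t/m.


A = 481 MBq = 4.8100e+08 Bq
E = 0.33 MeV = 5.2866e-14 J
D = A*E*t/m = 4.8100e+08*5.2866e-14*2983/0.9
D = 0.08428 Gy


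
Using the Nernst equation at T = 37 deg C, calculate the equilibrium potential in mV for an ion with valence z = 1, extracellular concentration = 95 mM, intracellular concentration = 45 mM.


E = (RT/(zF)) * ln(C_out/C_in)
T = 37 + 273.15 = 310.15 K
E = (8.314 * 310.15 / (1 * 96485)) * ln(95/45)
E = 19.97 mV


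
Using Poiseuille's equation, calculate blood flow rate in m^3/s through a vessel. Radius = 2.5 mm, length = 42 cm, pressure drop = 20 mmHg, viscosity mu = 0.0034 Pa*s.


Q = pi*r^4*dP / (8*mu*L)
r = 0.0025 m, L = 0.42 m
dP = 20 mmHg = 2666.44 Pa
Q = 2.8643e-05 m^3/s


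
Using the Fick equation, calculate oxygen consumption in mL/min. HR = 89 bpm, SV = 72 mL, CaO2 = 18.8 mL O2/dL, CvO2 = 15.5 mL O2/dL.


CO = HR*SV = 89*72/1000 = 6.408 L/min
a-v O2 diff = 18.8 - 15.5 = 3.3 mL/dL
VO2 = CO * (CaO2-CvO2) * 10 dL/L
VO2 = 6.408 * 3.3 * 10
VO2 = 211.5 mL/min


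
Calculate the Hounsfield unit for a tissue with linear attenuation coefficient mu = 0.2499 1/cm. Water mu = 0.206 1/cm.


HU = ((mu_tissue - mu_water) / mu_water) * 1000
HU = ((0.2499 - 0.206) / 0.206) * 1000
HU = 213.1


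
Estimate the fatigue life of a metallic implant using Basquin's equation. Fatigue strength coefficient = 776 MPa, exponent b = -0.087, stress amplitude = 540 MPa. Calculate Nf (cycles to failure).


sigma_a = sigma_f' * (2Nf)^b
2Nf = (sigma_a/sigma_f')^(1/b)
2Nf = (540/776)^(1/-0.087)
2Nf = 64.561939
Nf = 32.28


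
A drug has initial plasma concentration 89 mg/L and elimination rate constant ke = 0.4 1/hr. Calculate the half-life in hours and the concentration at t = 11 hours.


t_half = ln(2) / ke = 0.693147 / 0.4 = 1.733 hr
C(t) = C0 * exp(-ke*t) = 89 * exp(-0.4*11)
C(11) = 1.093 mg/L


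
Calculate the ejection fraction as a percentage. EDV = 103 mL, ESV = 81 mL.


SV = EDV - ESV = 103 - 81 = 22 mL
EF = SV/EDV * 100 = 22/103 * 100
EF = 21.36%


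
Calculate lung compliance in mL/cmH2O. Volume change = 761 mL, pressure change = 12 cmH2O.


C = dV / dP
C = 761 / 12
C = 63.42 mL/cmH2O


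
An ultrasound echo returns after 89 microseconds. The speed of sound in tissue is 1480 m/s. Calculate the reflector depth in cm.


depth = c * t / 2
t = 89 us = 8.9000e-05 s
depth = 1480 * 8.9000e-05 / 2
depth = 0.06586 m = 6.586 cm


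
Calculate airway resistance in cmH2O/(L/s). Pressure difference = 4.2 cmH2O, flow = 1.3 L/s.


R = dP / flow
R = 4.2 / 1.3
R = 3.231 cmH2O/(L/s)


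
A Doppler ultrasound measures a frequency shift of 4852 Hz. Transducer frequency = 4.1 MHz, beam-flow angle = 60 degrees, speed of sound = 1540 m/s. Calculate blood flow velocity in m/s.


v = fd * c / (2 * f0 * cos(theta))
v = 4852 * 1540 / (2 * 4.1000e+06 * cos(60))
v = 1.822 m/s


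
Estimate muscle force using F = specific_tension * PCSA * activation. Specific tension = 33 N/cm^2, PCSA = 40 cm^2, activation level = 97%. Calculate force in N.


F = sigma * PCSA * activation
F = 33 * 40 * 0.97
F = 1280 N


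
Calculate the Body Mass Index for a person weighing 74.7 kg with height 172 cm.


BMI = weight / height^2
height = 172 cm = 1.72 m
BMI = 74.7 / 1.72^2
BMI = 25.25 kg/m^2


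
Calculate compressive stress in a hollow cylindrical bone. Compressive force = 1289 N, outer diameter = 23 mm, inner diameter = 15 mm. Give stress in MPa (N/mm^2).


A = pi*(r_o^2 - r_i^2)
r_o = 11.5 mm, r_i = 7.5 mm
A = 238.761 mm^2
sigma = F/A = 1289 / 238.761
sigma = 5.399 MPa


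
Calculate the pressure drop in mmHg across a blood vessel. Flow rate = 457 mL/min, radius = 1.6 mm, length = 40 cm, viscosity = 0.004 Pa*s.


dP = 8*mu*L*Q / (pi*r^4)
Q = 457 mL/min = 7.61667e-06 m^3/s
dP = 4735.28 Pa = 4735.28 / 133.322 mmHg = 35.52 mmHg


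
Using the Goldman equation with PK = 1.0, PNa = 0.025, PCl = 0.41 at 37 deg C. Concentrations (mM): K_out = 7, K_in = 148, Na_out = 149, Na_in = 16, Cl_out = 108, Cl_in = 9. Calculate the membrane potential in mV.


Vm = (RT/F)*ln((PK*Ko + PNa*Nao + PCl*Cli)/(PK*Ki + PNa*Nai + PCl*Clo))
Numer = 14.415, Denom = 192.68
Vm = -69.29 mV


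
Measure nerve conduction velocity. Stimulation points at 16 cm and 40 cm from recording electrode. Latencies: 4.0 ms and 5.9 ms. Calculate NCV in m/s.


Distance = (40 - 16) / 100 = 0.24 m
dt = (5.9 - 4.0) / 1000 = 0.0019 s
NCV = dist / dt = 126.3 m/s


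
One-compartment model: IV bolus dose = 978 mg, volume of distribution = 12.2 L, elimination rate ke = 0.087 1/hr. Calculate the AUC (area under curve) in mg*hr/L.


C0 = Dose/Vd = 978/12.2 = 80.1639 mg/L
AUC = C0/ke = 80.1639/0.087
AUC = 921.4 mg*hr/L


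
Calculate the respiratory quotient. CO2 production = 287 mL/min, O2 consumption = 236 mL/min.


RQ = VCO2 / VO2
RQ = 287 / 236
RQ = 1.216


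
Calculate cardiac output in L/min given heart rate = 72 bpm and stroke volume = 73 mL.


CO = HR * SV
CO = 72 * 73 / 1000
CO = 5.256 L/min


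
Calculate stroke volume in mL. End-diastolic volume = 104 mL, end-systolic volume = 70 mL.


SV = EDV - ESV
SV = 104 - 70
SV = 34 mL


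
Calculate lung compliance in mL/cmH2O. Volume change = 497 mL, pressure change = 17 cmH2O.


C = dV / dP
C = 497 / 17
C = 29.24 mL/cmH2O


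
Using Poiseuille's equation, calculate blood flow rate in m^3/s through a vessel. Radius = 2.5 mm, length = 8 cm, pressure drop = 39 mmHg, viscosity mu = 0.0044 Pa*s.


Q = pi*r^4*dP / (8*mu*L)
r = 0.0025 m, L = 0.08 m
dP = 39 mmHg = 5199.558 Pa
Q = 2.2659e-04 m^3/s


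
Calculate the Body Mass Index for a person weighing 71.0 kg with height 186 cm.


BMI = weight / height^2
height = 186 cm = 1.86 m
BMI = 71.0 / 1.86^2
BMI = 20.52 kg/m^2


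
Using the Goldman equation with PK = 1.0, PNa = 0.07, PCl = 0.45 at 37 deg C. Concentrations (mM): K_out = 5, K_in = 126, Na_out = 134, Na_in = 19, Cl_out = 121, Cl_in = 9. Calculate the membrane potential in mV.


Vm = (RT/F)*ln((PK*Ko + PNa*Nao + PCl*Cli)/(PK*Ki + PNa*Nai + PCl*Clo))
Numer = 18.43, Denom = 181.78
Vm = -61.17 mV


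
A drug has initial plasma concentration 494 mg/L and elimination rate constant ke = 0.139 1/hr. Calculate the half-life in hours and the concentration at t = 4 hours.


t_half = ln(2) / ke = 0.693147 / 0.139 = 4.987 hr
C(t) = C0 * exp(-ke*t) = 494 * exp(-0.139*4)
C(4) = 283.3 mg/L


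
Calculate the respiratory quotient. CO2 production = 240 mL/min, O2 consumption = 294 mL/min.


RQ = VCO2 / VO2
RQ = 240 / 294
RQ = 0.8163


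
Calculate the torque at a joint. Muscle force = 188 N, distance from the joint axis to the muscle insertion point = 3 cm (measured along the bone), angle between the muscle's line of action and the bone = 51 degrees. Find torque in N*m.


Torque = F * d * sin(theta)   (moment arm = d*sin(theta))
d = 3 cm = 0.03 m
Torque = 188 * 0.03 * sin(51)
Torque = 4.383 N*m


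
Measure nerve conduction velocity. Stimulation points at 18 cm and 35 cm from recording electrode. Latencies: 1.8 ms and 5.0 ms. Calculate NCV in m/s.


Distance = (35 - 18) / 100 = 0.17 m
dt = (5.0 - 1.8) / 1000 = 0.0032 s
NCV = dist / dt = 53.12 m/s


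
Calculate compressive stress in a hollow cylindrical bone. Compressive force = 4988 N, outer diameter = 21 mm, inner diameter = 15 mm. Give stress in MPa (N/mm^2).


A = pi*(r_o^2 - r_i^2)
r_o = 10.5 mm, r_i = 7.5 mm
A = 169.646 mm^2
sigma = F/A = 4988 / 169.646
sigma = 29.4 MPa


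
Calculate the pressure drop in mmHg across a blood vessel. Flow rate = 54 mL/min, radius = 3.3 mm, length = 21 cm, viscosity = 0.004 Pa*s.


dP = 8*mu*L*Q / (pi*r^4)
Q = 54 mL/min = 9e-07 m^3/s
dP = 16.2333 Pa = 16.2333 / 133.322 mmHg = 0.1218 mmHg


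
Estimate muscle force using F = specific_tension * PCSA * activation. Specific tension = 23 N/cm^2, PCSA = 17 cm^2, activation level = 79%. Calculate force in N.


F = sigma * PCSA * activation
F = 23 * 17 * 0.79
F = 308.9 N


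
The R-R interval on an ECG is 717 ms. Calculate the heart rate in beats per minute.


HR = 60 / RR_interval(s)
RR = 717 ms = 0.717 s
HR = 60 / 0.717 = 83.68 bpm


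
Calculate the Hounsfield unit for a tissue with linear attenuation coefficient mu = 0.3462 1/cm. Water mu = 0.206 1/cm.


HU = ((mu_tissue - mu_water) / mu_water) * 1000
HU = ((0.3462 - 0.206) / 0.206) * 1000
HU = 680.6


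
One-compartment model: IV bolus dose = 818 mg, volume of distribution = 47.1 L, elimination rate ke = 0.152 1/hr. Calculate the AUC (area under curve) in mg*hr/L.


C0 = Dose/Vd = 818/47.1 = 17.3673 mg/L
AUC = C0/ke = 17.3673/0.152
AUC = 114.3 mg*hr/L


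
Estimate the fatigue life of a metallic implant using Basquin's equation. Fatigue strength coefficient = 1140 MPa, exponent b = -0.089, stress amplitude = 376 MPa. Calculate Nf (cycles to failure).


sigma_a = sigma_f' * (2Nf)^b
2Nf = (sigma_a/sigma_f')^(1/b)
2Nf = (376/1140)^(1/-0.089)
2Nf = 258553.63
Nf = 1.293e+05


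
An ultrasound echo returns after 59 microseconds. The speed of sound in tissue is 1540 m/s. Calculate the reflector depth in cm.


depth = c * t / 2
t = 59 us = 5.9000e-05 s
depth = 1540 * 5.9000e-05 / 2
depth = 0.04543 m = 4.543 cm


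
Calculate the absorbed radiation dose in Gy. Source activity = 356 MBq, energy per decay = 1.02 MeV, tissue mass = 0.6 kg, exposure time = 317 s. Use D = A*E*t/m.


A = 356 MBq = 3.5600e+08 Bq
E = 1.02 MeV = 1.63404e-13 J
D = A*E*t/m = 3.5600e+08*1.63404e-13*317/0.6
D = 0.03073 Gy


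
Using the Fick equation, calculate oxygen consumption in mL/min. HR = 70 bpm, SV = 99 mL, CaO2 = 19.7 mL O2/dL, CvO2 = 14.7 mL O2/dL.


CO = HR*SV = 70*99/1000 = 6.93 L/min
a-v O2 diff = 19.7 - 14.7 = 5 mL/dL
VO2 = CO * (CaO2-CvO2) * 10 dL/L
VO2 = 6.93 * 5 * 10
VO2 = 346.5 mL/min


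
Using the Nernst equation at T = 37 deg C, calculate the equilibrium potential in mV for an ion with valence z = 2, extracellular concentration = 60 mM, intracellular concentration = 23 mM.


E = (RT/(zF)) * ln(C_out/C_in)
T = 37 + 273.15 = 310.15 K
E = (8.314 * 310.15 / (2 * 96485)) * ln(60/23)
E = 12.81 mV


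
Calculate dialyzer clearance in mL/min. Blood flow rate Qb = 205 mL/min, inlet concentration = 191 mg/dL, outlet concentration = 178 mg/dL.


K = Qb * (Cb_in - Cb_out) / Cb_in
K = 205 * (191 - 178) / 191
K = 13.95 mL/min


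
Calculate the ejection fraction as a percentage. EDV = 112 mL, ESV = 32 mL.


SV = EDV - ESV = 112 - 32 = 80 mL
EF = SV/EDV * 100 = 80/112 * 100
EF = 71.43%


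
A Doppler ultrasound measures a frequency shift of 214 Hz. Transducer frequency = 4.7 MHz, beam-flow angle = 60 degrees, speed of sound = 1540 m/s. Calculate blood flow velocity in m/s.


v = fd * c / (2 * f0 * cos(theta))
v = 214 * 1540 / (2 * 4.7000e+06 * cos(60))
v = 0.07012 m/s


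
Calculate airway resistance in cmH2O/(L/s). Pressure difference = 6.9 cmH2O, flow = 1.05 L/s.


R = dP / flow
R = 6.9 / 1.05
R = 6.571 cmH2O/(L/s)


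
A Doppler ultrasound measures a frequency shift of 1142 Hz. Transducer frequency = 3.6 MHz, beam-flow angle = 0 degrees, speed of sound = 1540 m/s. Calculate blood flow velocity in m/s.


v = fd * c / (2 * f0 * cos(theta))
v = 1142 * 1540 / (2 * 3.6000e+06 * cos(0))
v = 0.2443 m/s


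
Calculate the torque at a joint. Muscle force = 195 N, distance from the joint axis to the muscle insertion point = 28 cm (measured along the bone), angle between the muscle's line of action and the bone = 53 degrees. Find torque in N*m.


Torque = F * d * sin(theta)   (moment arm = d*sin(theta))
d = 28 cm = 0.28 m
Torque = 195 * 0.28 * sin(53)
Torque = 43.61 N*m


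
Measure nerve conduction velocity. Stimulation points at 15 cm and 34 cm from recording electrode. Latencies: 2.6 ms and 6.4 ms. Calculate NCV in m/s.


Distance = (34 - 15) / 100 = 0.19 m
dt = (6.4 - 2.6) / 1000 = 0.0038 s
NCV = dist / dt = 50 m/s


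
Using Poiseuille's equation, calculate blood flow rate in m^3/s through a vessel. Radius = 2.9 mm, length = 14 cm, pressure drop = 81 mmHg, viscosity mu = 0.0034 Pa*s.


Q = pi*r^4*dP / (8*mu*L)
r = 0.0029 m, L = 0.14 m
dP = 81 mmHg = 10799.082 Pa
Q = 6.3013e-04 m^3/s


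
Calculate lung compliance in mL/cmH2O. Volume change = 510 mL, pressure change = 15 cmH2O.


C = dV / dP
C = 510 / 15
C = 34 mL/cmH2O


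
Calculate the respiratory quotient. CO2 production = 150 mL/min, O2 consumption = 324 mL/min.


RQ = VCO2 / VO2
RQ = 150 / 324
RQ = 0.463


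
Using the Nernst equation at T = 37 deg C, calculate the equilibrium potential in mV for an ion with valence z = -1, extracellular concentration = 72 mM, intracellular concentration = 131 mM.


E = (RT/(zF)) * ln(C_out/C_in)
T = 37 + 273.15 = 310.15 K
E = (8.314 * 310.15 / (-1 * 96485)) * ln(72/131)
E = 16 mV


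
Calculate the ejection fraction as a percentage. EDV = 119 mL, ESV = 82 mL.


SV = EDV - ESV = 119 - 82 = 37 mL
EF = SV/EDV * 100 = 37/119 * 100
EF = 31.09%


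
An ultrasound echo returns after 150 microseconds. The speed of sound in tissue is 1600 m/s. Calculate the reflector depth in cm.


depth = c * t / 2
t = 150 us = 1.5000e-04 s
depth = 1600 * 1.5000e-04 / 2
depth = 0.12 m = 12 cm


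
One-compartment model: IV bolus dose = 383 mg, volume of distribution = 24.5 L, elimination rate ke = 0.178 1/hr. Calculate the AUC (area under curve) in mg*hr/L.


C0 = Dose/Vd = 383/24.5 = 15.6327 mg/L
AUC = C0/ke = 15.6327/0.178
AUC = 87.82 mg*hr/L


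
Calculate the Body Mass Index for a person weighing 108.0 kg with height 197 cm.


BMI = weight / height^2
height = 197 cm = 1.97 m
BMI = 108.0 / 1.97^2
BMI = 27.83 kg/m^2


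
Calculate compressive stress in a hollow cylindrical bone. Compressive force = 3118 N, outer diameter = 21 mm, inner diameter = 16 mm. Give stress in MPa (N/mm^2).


A = pi*(r_o^2 - r_i^2)
r_o = 10.5 mm, r_i = 8 mm
A = 145.299 mm^2
sigma = F/A = 3118 / 145.299
sigma = 21.46 MPa


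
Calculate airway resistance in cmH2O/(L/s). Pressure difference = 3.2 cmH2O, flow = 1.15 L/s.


R = dP / flow
R = 3.2 / 1.15
R = 2.783 cmH2O/(L/s)


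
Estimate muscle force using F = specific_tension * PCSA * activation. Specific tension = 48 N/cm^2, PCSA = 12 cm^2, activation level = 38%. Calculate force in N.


F = sigma * PCSA * activation
F = 48 * 12 * 0.38
F = 218.9 N


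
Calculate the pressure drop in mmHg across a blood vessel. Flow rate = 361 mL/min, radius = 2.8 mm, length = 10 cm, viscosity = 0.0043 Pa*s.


dP = 8*mu*L*Q / (pi*r^4)
Q = 361 mL/min = 6.01667e-06 m^3/s
dP = 107.185 Pa = 107.185 / 133.322 mmHg = 0.804 mmHg


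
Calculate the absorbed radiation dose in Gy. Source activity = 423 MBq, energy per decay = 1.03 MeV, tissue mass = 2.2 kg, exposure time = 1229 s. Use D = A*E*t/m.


A = 423 MBq = 4.2300e+08 Bq
E = 1.03 MeV = 1.65006e-13 J
D = A*E*t/m = 4.2300e+08*1.65006e-13*1229/2.2
D = 0.03899 Gy


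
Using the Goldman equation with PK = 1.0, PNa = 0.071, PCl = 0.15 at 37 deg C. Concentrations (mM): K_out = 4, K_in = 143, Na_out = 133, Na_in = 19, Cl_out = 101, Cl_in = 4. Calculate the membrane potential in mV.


Vm = (RT/F)*ln((PK*Ko + PNa*Nao + PCl*Cli)/(PK*Ki + PNa*Nai + PCl*Clo))
Numer = 14.043, Denom = 159.499
Vm = -64.94 mV


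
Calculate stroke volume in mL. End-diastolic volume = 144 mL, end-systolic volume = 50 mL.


SV = EDV - ESV
SV = 144 - 50
SV = 94 mL


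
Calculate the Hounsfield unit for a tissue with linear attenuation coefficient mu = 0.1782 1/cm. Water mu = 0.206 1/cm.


HU = ((mu_tissue - mu_water) / mu_water) * 1000
HU = ((0.1782 - 0.206) / 0.206) * 1000
HU = -135


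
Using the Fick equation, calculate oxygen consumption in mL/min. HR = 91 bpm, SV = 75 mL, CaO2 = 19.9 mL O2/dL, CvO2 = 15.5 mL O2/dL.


CO = HR*SV = 91*75/1000 = 6.825 L/min
a-v O2 diff = 19.9 - 15.5 = 4.4 mL/dL
VO2 = CO * (CaO2-CvO2) * 10 dL/L
VO2 = 6.825 * 4.4 * 10
VO2 = 300.3 mL/min


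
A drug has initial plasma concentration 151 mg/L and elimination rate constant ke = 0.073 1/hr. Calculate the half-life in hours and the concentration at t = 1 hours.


t_half = ln(2) / ke = 0.693147 / 0.073 = 9.495 hr
C(t) = C0 * exp(-ke*t) = 151 * exp(-0.073*1)
C(1) = 140.4 mg/L


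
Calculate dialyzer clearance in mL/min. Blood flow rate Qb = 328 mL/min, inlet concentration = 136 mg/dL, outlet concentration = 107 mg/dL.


K = Qb * (Cb_in - Cb_out) / Cb_in
K = 328 * (136 - 107) / 136
K = 69.94 mL/min


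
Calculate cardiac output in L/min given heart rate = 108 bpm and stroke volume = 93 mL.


CO = HR * SV
CO = 108 * 93 / 1000
CO = 10.04 L/min


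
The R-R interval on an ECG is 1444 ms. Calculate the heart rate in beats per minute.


HR = 60 / RR_interval(s)
RR = 1444 ms = 1.444 s
HR = 60 / 1.444 = 41.55 bpm


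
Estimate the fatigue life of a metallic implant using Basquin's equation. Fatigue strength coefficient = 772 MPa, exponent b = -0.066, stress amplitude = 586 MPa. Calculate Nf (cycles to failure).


sigma_a = sigma_f' * (2Nf)^b
2Nf = (sigma_a/sigma_f')^(1/b)
2Nf = (586/772)^(1/-0.066)
2Nf = 65.153029
Nf = 32.58


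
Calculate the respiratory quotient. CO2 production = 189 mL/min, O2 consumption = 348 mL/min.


RQ = VCO2 / VO2
RQ = 189 / 348
RQ = 0.5431


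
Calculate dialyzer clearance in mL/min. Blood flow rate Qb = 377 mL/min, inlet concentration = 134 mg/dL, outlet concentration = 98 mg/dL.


K = Qb * (Cb_in - Cb_out) / Cb_in
K = 377 * (134 - 98) / 134
K = 101.3 mL/min


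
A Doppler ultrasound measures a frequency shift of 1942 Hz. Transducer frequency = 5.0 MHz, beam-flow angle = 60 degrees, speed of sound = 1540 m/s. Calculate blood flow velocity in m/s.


v = fd * c / (2 * f0 * cos(theta))
v = 1942 * 1540 / (2 * 5.0000e+06 * cos(60))
v = 0.5981 m/s


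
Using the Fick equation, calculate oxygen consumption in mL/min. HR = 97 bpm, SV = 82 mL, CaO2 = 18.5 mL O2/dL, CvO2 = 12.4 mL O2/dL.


CO = HR*SV = 97*82/1000 = 7.954 L/min
a-v O2 diff = 18.5 - 12.4 = 6.1 mL/dL
VO2 = CO * (CaO2-CvO2) * 10 dL/L
VO2 = 7.954 * 6.1 * 10
VO2 = 485.2 mL/min


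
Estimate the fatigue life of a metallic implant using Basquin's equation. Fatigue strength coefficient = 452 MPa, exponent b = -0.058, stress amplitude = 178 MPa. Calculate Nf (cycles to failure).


sigma_a = sigma_f' * (2Nf)^b
2Nf = (sigma_a/sigma_f')^(1/b)
2Nf = (178/452)^(1/-0.058)
2Nf = 9503947.1
Nf = 4.7520e+06


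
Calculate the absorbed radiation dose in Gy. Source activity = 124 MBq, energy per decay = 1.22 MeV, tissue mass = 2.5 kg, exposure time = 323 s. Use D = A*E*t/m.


A = 124 MBq = 1.2400e+08 Bq
E = 1.22 MeV = 1.95444e-13 J
D = A*E*t/m = 1.2400e+08*1.95444e-13*323/2.5
D = 0.003131 Gy


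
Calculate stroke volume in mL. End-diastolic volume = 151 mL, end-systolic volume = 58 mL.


SV = EDV - ESV
SV = 151 - 58
SV = 93 mL


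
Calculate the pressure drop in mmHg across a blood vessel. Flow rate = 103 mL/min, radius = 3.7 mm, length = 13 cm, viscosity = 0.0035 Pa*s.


dP = 8*mu*L*Q / (pi*r^4)
Q = 103 mL/min = 1.71667e-06 m^3/s
dP = 10.6128 Pa = 10.6128 / 133.322 mmHg = 0.0796 mmHg


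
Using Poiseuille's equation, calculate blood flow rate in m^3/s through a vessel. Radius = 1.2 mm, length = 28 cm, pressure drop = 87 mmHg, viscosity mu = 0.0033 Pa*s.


Q = pi*r^4*dP / (8*mu*L)
r = 0.0012 m, L = 0.28 m
dP = 87 mmHg = 11599.014 Pa
Q = 1.0222e-05 m^3/s


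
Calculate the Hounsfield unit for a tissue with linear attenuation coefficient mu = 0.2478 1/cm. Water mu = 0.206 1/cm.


HU = ((mu_tissue - mu_water) / mu_water) * 1000
HU = ((0.2478 - 0.206) / 0.206) * 1000
HU = 202.9


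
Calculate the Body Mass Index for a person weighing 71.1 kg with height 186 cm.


BMI = weight / height^2
height = 186 cm = 1.86 m
BMI = 71.1 / 1.86^2
BMI = 20.55 kg/m^2


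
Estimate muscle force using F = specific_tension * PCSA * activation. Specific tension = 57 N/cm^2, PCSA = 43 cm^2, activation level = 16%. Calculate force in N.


F = sigma * PCSA * activation
F = 57 * 43 * 0.16
F = 392.2 N


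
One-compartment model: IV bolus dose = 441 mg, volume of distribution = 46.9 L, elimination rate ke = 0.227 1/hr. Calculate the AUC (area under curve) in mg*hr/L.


C0 = Dose/Vd = 441/46.9 = 9.40299 mg/L
AUC = C0/ke = 9.40299/0.227
AUC = 41.42 mg*hr/L


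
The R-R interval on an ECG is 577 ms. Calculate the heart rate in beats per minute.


HR = 60 / RR_interval(s)
RR = 577 ms = 0.577 s
HR = 60 / 0.577 = 104 bpm


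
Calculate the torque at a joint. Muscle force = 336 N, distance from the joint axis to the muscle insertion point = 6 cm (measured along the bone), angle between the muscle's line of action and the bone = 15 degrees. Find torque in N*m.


Torque = F * d * sin(theta)   (moment arm = d*sin(theta))
d = 6 cm = 0.06 m
Torque = 336 * 0.06 * sin(15)
Torque = 5.218 N*m


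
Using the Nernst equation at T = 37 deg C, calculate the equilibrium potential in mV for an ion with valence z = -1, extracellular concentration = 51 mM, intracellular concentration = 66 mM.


E = (RT/(zF)) * ln(C_out/C_in)
T = 37 + 273.15 = 310.15 K
E = (8.314 * 310.15 / (-1 * 96485)) * ln(51/66)
E = 6.891 mV


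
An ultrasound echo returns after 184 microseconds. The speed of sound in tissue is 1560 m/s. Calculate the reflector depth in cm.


depth = c * t / 2
t = 184 us = 1.8400e-04 s
depth = 1560 * 1.8400e-04 / 2
depth = 0.14352 m = 14.352 cm


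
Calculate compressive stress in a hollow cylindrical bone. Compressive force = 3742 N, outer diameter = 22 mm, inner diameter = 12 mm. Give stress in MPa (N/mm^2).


A = pi*(r_o^2 - r_i^2)
r_o = 11 mm, r_i = 6 mm
A = 267.035 mm^2
sigma = F/A = 3742 / 267.035
sigma = 14.01 MPa


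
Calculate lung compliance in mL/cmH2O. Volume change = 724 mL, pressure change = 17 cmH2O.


C = dV / dP
C = 724 / 17
C = 42.59 mL/cmH2O


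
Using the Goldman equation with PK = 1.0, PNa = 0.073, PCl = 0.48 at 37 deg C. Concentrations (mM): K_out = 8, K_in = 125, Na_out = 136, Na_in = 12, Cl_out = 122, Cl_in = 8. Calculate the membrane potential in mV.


Vm = (RT/F)*ln((PK*Ko + PNa*Nao + PCl*Cli)/(PK*Ki + PNa*Nai + PCl*Clo))
Numer = 21.768, Denom = 184.436
Vm = -57.11 mV


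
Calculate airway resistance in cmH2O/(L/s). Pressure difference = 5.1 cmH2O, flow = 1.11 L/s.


R = dP / flow
R = 5.1 / 1.11
R = 4.595 cmH2O/(L/s)


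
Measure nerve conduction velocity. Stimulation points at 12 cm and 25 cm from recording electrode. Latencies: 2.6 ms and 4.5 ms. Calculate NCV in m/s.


Distance = (25 - 12) / 100 = 0.13 m
dt = (4.5 - 2.6) / 1000 = 0.0019 s
NCV = dist / dt = 68.42 m/s


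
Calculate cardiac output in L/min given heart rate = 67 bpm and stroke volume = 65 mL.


CO = HR * SV
CO = 67 * 65 / 1000
CO = 4.355 L/min


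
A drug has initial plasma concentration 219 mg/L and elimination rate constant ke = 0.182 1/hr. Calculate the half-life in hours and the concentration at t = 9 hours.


t_half = ln(2) / ke = 0.693147 / 0.182 = 3.808 hr
C(t) = C0 * exp(-ke*t) = 219 * exp(-0.182*9)
C(9) = 42.57 mg/L


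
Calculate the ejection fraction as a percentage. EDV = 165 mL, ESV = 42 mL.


SV = EDV - ESV = 165 - 42 = 123 mL
EF = SV/EDV * 100 = 123/165 * 100
EF = 74.55%


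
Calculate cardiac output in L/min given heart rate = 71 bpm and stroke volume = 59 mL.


CO = HR * SV
CO = 71 * 59 / 1000
CO = 4.189 L/min


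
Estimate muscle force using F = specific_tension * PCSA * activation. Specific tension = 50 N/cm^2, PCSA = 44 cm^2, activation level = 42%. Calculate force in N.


F = sigma * PCSA * activation
F = 50 * 44 * 0.42
F = 924 N


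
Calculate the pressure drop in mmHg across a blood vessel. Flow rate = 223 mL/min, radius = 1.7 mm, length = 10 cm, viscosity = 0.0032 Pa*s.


dP = 8*mu*L*Q / (pi*r^4)
Q = 223 mL/min = 3.71667e-06 m^3/s
dP = 362.617 Pa = 362.617 / 133.322 mmHg = 2.72 mmHg


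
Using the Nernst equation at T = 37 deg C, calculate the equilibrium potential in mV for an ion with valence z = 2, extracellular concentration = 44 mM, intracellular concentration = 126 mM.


E = (RT/(zF)) * ln(C_out/C_in)
T = 37 + 273.15 = 310.15 K
E = (8.314 * 310.15 / (2 * 96485)) * ln(44/126)
E = -14.06 mV


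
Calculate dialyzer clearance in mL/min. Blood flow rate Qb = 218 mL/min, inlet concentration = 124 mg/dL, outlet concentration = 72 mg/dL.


K = Qb * (Cb_in - Cb_out) / Cb_in
K = 218 * (124 - 72) / 124
K = 91.42 mL/min


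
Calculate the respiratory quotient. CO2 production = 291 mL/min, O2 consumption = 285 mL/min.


RQ = VCO2 / VO2
RQ = 291 / 285
RQ = 1.021


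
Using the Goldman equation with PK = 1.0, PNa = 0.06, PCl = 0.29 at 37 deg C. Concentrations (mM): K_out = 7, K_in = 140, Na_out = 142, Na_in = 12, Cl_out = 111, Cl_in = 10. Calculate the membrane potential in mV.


Vm = (RT/F)*ln((PK*Ko + PNa*Nao + PCl*Cli)/(PK*Ki + PNa*Nai + PCl*Clo))
Numer = 18.42, Denom = 172.91
Vm = -59.85 mV


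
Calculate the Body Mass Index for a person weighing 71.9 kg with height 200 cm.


BMI = weight / height^2
height = 200 cm = 2 m
BMI = 71.9 / 2^2
BMI = 17.98 kg/m^2


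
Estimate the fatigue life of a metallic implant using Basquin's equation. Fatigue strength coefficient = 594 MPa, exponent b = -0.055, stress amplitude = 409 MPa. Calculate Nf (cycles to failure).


sigma_a = sigma_f' * (2Nf)^b
2Nf = (sigma_a/sigma_f')^(1/b)
2Nf = (409/594)^(1/-0.055)
2Nf = 884.30583
Nf = 442.2


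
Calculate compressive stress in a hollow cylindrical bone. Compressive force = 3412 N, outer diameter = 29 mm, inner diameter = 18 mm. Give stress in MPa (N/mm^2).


A = pi*(r_o^2 - r_i^2)
r_o = 14.5 mm, r_i = 9 mm
A = 406.051 mm^2
sigma = F/A = 3412 / 406.051
sigma = 8.403 MPa


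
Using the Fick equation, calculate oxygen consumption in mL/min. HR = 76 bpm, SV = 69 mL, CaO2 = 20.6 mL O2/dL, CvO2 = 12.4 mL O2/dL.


CO = HR*SV = 76*69/1000 = 5.244 L/min
a-v O2 diff = 20.6 - 12.4 = 8.2 mL/dL
VO2 = CO * (CaO2-CvO2) * 10 dL/L
VO2 = 5.244 * 8.2 * 10
VO2 = 430 mL/min


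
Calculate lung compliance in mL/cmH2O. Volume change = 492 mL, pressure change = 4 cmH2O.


C = dV / dP
C = 492 / 4
C = 123 mL/cmH2O


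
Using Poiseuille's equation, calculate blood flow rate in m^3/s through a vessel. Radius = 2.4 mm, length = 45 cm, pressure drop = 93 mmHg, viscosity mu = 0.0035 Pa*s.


Q = pi*r^4*dP / (8*mu*L)
r = 0.0024 m, L = 0.45 m
dP = 93 mmHg = 12398.946 Pa
Q = 1.0257e-04 m^3/s


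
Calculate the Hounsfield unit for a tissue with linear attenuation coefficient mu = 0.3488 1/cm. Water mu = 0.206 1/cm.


HU = ((mu_tissue - mu_water) / mu_water) * 1000
HU = ((0.3488 - 0.206) / 0.206) * 1000
HU = 693.2


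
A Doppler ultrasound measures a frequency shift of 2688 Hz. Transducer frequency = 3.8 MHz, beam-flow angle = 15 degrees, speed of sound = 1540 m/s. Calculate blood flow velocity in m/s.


v = fd * c / (2 * f0 * cos(theta))
v = 2688 * 1540 / (2 * 3.8000e+06 * cos(15))
v = 0.5639 m/s


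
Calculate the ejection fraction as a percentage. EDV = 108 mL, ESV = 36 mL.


SV = EDV - ESV = 108 - 36 = 72 mL
EF = SV/EDV * 100 = 72/108 * 100
EF = 66.67%


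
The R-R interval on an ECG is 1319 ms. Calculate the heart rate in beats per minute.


HR = 60 / RR_interval(s)
RR = 1319 ms = 1.319 s
HR = 60 / 1.319 = 45.49 bpm


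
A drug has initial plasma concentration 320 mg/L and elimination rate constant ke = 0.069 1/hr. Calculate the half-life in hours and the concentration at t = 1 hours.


t_half = ln(2) / ke = 0.693147 / 0.069 = 10.05 hr
C(t) = C0 * exp(-ke*t) = 320 * exp(-0.069*1)
C(1) = 298.7 mg/L


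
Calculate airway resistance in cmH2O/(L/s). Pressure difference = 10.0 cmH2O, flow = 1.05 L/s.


R = dP / flow
R = 10.0 / 1.05
R = 9.524 cmH2O/(L/s)


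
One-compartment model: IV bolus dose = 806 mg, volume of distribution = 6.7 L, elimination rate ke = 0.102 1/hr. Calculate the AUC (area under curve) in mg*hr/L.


C0 = Dose/Vd = 806/6.7 = 120.299 mg/L
AUC = C0/ke = 120.299/0.102
AUC = 1179 mg*hr/L


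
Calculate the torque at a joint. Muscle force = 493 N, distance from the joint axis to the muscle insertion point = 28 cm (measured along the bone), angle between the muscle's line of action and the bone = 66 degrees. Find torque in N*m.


Torque = F * d * sin(theta)   (moment arm = d*sin(theta))
d = 28 cm = 0.28 m
Torque = 493 * 0.28 * sin(66)
Torque = 126.1 N*m


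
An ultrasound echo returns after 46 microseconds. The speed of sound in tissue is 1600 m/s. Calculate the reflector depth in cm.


depth = c * t / 2
t = 46 us = 4.6000e-05 s
depth = 1600 * 4.6000e-05 / 2
depth = 0.0368 m = 3.68 cm


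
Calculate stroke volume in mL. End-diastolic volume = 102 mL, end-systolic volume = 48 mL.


SV = EDV - ESV
SV = 102 - 48
SV = 54 mL


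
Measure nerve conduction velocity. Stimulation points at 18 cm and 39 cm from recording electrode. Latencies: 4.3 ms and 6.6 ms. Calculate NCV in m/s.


Distance = (39 - 18) / 100 = 0.21 m
dt = (6.6 - 4.3) / 1000 = 0.0023 s
NCV = dist / dt = 91.3 m/s


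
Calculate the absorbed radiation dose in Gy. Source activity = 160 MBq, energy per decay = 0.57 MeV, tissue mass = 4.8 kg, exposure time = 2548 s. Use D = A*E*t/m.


A = 160 MBq = 1.6000e+08 Bq
E = 0.57 MeV = 9.1314e-14 J
D = A*E*t/m = 1.6000e+08*9.1314e-14*2548/4.8
D = 0.007756 Gy


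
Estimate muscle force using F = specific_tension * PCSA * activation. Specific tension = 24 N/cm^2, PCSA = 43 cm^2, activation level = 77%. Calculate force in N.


F = sigma * PCSA * activation
F = 24 * 43 * 0.77
F = 794.6 N


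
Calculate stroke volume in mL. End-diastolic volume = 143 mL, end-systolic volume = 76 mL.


SV = EDV - ESV
SV = 143 - 76
SV = 67 mL


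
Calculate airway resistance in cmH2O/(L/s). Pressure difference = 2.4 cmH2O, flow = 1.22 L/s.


R = dP / flow
R = 2.4 / 1.22
R = 1.967 cmH2O/(L/s)


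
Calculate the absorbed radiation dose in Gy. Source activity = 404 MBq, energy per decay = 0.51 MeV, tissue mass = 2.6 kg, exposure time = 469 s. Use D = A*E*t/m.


A = 404 MBq = 4.0400e+08 Bq
E = 0.51 MeV = 8.1702e-14 J
D = A*E*t/m = 4.0400e+08*8.1702e-14*469/2.6
D = 0.005954 Gy


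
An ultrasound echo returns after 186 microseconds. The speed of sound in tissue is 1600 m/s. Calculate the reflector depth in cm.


depth = c * t / 2
t = 186 us = 1.8600e-04 s
depth = 1600 * 1.8600e-04 / 2
depth = 0.1488 m = 14.88 cm


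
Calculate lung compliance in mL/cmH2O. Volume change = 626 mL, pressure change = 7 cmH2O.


C = dV / dP
C = 626 / 7
C = 89.43 mL/cmH2O


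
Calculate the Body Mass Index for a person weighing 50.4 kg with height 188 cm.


BMI = weight / height^2
height = 188 cm = 1.88 m
BMI = 50.4 / 1.88^2
BMI = 14.26 kg/m^2


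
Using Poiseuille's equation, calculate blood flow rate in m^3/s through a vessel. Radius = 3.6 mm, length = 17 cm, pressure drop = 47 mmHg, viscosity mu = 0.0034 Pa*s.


Q = pi*r^4*dP / (8*mu*L)
r = 0.0036 m, L = 0.17 m
dP = 47 mmHg = 6266.134 Pa
Q = 7.1506e-04 m^3/s


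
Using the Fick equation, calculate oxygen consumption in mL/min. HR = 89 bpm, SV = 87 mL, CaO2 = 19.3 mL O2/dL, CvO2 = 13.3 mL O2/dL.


CO = HR*SV = 89*87/1000 = 7.743 L/min
a-v O2 diff = 19.3 - 13.3 = 6 mL/dL
VO2 = CO * (CaO2-CvO2) * 10 dL/L
VO2 = 7.743 * 6 * 10
VO2 = 464.6 mL/min


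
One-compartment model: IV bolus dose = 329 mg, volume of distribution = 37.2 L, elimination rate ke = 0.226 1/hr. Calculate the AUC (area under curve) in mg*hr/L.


C0 = Dose/Vd = 329/37.2 = 8.84409 mg/L
AUC = C0/ke = 8.84409/0.226
AUC = 39.13 mg*hr/L


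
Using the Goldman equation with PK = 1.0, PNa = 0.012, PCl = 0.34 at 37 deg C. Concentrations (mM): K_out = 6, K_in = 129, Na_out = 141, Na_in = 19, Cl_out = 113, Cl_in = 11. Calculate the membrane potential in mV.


Vm = (RT/F)*ln((PK*Ko + PNa*Nao + PCl*Cli)/(PK*Ki + PNa*Nai + PCl*Clo))
Numer = 11.432, Denom = 167.648
Vm = -71.77 mV


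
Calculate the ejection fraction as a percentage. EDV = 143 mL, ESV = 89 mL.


SV = EDV - ESV = 143 - 89 = 54 mL
EF = SV/EDV * 100 = 54/143 * 100
EF = 37.76%


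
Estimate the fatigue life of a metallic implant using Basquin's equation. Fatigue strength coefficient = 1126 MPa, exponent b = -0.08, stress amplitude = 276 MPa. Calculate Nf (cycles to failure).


sigma_a = sigma_f' * (2Nf)^b
2Nf = (sigma_a/sigma_f')^(1/b)
2Nf = (276/1126)^(1/-0.08)
2Nf = 42940427
Nf = 2.1470e+07


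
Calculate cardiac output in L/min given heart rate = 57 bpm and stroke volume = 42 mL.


CO = HR * SV
CO = 57 * 42 / 1000
CO = 2.394 L/min


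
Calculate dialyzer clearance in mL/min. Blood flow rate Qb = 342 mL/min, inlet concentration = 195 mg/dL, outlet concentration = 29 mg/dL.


K = Qb * (Cb_in - Cb_out) / Cb_in
K = 342 * (195 - 29) / 195
K = 291.1 mL/min


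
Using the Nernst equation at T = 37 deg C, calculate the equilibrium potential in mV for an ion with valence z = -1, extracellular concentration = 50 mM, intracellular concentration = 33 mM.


E = (RT/(zF)) * ln(C_out/C_in)
T = 37 + 273.15 = 310.15 K
E = (8.314 * 310.15 / (-1 * 96485)) * ln(50/33)
E = -11.1 mV


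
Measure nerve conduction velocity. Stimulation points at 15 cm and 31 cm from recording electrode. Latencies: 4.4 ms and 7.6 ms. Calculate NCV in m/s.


Distance = (31 - 15) / 100 = 0.16 m
dt = (7.6 - 4.4) / 1000 = 0.0032 s
NCV = dist / dt = 50 m/s


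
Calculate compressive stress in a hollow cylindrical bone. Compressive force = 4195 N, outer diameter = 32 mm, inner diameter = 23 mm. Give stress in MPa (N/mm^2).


A = pi*(r_o^2 - r_i^2)
r_o = 16 mm, r_i = 11.5 mm
A = 388.772 mm^2
sigma = F/A = 4195 / 388.772
sigma = 10.79 MPa


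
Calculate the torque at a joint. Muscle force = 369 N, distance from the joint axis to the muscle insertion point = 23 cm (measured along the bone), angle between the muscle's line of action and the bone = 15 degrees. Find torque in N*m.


Torque = F * d * sin(theta)   (moment arm = d*sin(theta))
d = 23 cm = 0.23 m
Torque = 369 * 0.23 * sin(15)
Torque = 21.97 N*m


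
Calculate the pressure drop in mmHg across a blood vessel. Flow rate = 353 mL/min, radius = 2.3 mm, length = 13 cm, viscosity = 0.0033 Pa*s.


dP = 8*mu*L*Q / (pi*r^4)
Q = 353 mL/min = 5.88333e-06 m^3/s
dP = 229.673 Pa = 229.673 / 133.322 mmHg = 1.723 mmHg


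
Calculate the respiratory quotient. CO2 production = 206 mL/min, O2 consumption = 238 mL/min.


RQ = VCO2 / VO2
RQ = 206 / 238
RQ = 0.8655


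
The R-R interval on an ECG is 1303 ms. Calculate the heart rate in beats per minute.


HR = 60 / RR_interval(s)
RR = 1303 ms = 1.303 s
HR = 60 / 1.303 = 46.05 bpm


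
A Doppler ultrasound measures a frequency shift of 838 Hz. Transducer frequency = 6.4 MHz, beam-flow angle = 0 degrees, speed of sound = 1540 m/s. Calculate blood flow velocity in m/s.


v = fd * c / (2 * f0 * cos(theta))
v = 838 * 1540 / (2 * 6.4000e+06 * cos(0))
v = 0.1008 m/s


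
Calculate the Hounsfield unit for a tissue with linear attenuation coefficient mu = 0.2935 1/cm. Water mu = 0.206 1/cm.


HU = ((mu_tissue - mu_water) / mu_water) * 1000
HU = ((0.2935 - 0.206) / 0.206) * 1000
HU = 424.8


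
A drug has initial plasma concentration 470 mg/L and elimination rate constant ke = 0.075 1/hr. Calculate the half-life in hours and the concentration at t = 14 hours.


t_half = ln(2) / ke = 0.693147 / 0.075 = 9.242 hr
C(t) = C0 * exp(-ke*t) = 470 * exp(-0.075*14)
C(14) = 164.5 mg/L


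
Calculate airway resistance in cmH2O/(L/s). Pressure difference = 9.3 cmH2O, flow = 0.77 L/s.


R = dP / flow
R = 9.3 / 0.77
R = 12.08 cmH2O/(L/s)


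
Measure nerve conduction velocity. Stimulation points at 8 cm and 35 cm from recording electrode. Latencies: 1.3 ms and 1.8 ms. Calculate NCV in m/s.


Distance = (35 - 8) / 100 = 0.27 m
dt = (1.8 - 1.3) / 1000 = 5.0000e-04 s
NCV = dist / dt = 540 m/s


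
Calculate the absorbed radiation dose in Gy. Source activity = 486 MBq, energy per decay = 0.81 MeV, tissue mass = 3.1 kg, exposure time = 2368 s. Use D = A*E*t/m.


A = 486 MBq = 4.8600e+08 Bq
E = 0.81 MeV = 1.29762e-13 J
D = A*E*t/m = 4.8600e+08*1.29762e-13*2368/3.1
D = 0.04817 Gy


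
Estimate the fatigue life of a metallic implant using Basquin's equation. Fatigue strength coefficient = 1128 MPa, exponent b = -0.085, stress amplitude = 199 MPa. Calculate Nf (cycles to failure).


sigma_a = sigma_f' * (2Nf)^b
2Nf = (sigma_a/sigma_f')^(1/b)
2Nf = (199/1128)^(1/-0.085)
2Nf = 7.3145651e+08
Nf = 3.6573e+08


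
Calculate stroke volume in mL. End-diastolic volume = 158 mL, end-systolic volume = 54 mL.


SV = EDV - ESV
SV = 158 - 54
SV = 104 mL


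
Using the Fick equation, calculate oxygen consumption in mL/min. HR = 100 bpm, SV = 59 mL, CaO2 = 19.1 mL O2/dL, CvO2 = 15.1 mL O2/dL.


CO = HR*SV = 100*59/1000 = 5.9 L/min
a-v O2 diff = 19.1 - 15.1 = 4 mL/dL
VO2 = CO * (CaO2-CvO2) * 10 dL/L
VO2 = 5.9 * 4 * 10
VO2 = 236 mL/min


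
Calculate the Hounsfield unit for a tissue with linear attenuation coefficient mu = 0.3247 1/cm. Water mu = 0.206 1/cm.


HU = ((mu_tissue - mu_water) / mu_water) * 1000
HU = ((0.3247 - 0.206) / 0.206) * 1000
HU = 576.2


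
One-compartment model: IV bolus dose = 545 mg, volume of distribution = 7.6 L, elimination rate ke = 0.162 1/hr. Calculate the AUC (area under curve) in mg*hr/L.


C0 = Dose/Vd = 545/7.6 = 71.7105 mg/L
AUC = C0/ke = 71.7105/0.162
AUC = 442.7 mg*hr/L
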